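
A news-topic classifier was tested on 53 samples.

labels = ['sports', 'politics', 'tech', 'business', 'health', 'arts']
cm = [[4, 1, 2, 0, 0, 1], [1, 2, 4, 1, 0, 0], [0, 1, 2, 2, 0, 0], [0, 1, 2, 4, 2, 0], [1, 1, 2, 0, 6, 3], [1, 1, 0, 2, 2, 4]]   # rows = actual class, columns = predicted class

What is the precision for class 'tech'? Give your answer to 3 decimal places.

Take TP from the diagonal, FP from the rest of the 'tech' prediction marginal, FN from the rest of the 'tech' actual marginal.
precision = TP/(TP+FP).
tech: TP=2, FP=2+4+2+2+0=10 → 2/12 = 0.1667

0.167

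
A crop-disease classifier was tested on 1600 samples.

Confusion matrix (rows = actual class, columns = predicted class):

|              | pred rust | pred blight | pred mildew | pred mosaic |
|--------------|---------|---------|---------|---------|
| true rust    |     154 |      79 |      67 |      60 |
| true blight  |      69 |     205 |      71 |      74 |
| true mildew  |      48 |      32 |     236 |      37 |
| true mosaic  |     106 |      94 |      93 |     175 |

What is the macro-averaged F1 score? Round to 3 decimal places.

Per-class F1 score (2·TP/(2·TP+FP+FN)):
  rust: TP=154, FP=69+48+106=223, FN=79+67+60=206 → 308/737 = 0.4179
  blight: TP=205, FP=79+32+94=205, FN=69+71+74=214 → 410/829 = 0.4946
  mildew: TP=236, FP=67+71+93=231, FN=48+32+37=117 → 472/820 = 0.5756
  mosaic: TP=175, FP=60+74+37=171, FN=106+94+93=293 → 350/814 = 0.4300
Macro-F1 score = mean = (0.4179 + 0.4946 + 0.5756 + 0.4300) / 4 = 0.480

0.480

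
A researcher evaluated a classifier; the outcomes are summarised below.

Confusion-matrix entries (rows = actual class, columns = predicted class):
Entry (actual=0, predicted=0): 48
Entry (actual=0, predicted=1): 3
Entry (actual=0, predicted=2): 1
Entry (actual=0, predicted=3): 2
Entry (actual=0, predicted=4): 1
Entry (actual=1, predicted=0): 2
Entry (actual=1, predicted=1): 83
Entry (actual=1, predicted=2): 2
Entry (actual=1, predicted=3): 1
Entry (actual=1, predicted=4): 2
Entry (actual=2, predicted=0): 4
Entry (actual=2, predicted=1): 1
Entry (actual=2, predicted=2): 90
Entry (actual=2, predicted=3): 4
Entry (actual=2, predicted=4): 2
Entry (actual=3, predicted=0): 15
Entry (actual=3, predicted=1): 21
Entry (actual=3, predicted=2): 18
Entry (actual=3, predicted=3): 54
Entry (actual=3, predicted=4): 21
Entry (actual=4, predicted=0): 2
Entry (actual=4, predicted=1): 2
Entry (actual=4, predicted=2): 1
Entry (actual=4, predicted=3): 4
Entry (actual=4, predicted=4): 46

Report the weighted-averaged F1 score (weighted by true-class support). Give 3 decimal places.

Per-class F1 score (2·TP/(2·TP+FP+FN)):
  0: TP=48, FP=2+4+15+2=23, FN=3+1+2+1=7 → 96/126 = 0.7619
  1: TP=83, FP=3+1+21+2=27, FN=2+2+1+2=7 → 166/200 = 0.8300
  2: TP=90, FP=1+2+18+1=22, FN=4+1+4+2=11 → 180/213 = 0.8451
  3: TP=54, FP=2+1+4+4=11, FN=15+21+18+21=75 → 108/194 = 0.5567
  4: TP=46, FP=1+2+2+21=26, FN=2+2+1+4=9 → 92/127 = 0.7244
Weighted-F1 score = Σ (supportᵢ/N)·F1 scoreᵢ with N=430: (55/430)·0.7619 + (90/430)·0.8300 + (101/430)·0.8451 + (129/430)·0.5567 + (55/430)·0.7244 = 0.729

0.729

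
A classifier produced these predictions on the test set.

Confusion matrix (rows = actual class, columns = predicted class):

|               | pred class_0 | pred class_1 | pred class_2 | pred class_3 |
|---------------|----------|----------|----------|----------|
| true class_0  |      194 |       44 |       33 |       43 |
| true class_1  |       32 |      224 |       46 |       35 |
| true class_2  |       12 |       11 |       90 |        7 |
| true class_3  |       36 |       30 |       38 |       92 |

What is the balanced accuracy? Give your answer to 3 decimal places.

0.625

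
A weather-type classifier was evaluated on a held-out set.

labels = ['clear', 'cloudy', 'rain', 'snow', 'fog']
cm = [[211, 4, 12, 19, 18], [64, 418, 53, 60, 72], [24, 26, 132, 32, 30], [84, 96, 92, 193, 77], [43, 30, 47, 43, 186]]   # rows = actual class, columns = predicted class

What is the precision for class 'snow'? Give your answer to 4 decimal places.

0.5562

Treat 'snow' as positive and all other classes as negative.
precision = TP/(TP+FP).
snow: TP=193, FP=19+60+32+43=154 → 193/347 = 0.55620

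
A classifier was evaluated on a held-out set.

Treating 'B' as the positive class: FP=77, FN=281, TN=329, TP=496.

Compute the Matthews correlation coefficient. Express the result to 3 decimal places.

0.426

MCC = (TP·TN − FP·FN) / √((TP+FP)(TP+FN)(TN+FP)(TN+FN))
Numerator = 496·329 − 77·281 = 141547
Denominator = √(573·777·406·610) = √110263432860 = 332059.3815
MCC = 141547 / 332059.3815 = 0.426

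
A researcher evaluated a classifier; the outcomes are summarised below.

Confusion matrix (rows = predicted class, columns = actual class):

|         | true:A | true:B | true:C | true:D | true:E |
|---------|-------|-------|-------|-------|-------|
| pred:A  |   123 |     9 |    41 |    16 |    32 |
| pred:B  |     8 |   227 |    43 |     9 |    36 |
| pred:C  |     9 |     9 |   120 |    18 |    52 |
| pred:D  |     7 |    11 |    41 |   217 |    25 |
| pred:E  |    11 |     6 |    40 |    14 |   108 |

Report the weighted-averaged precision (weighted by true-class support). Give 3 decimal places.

0.639

Per-class precision (TP/(TP+FP)):
  A: TP=123, FP=9+41+16+32=98 → 123/221 = 0.5566
  B: TP=227, FP=8+43+9+36=96 → 227/323 = 0.7028
  C: TP=120, FP=9+9+18+52=88 → 120/208 = 0.5769
  D: TP=217, FP=7+11+41+25=84 → 217/301 = 0.7209
  E: TP=108, FP=11+6+40+14=71 → 108/179 = 0.6034
Weighted-precision = Σ (supportᵢ/N)·precisionᵢ with N=1232: (158/1232)·0.5566 + (262/1232)·0.7028 + (285/1232)·0.5769 + (274/1232)·0.7209 + (253/1232)·0.6034 = 0.639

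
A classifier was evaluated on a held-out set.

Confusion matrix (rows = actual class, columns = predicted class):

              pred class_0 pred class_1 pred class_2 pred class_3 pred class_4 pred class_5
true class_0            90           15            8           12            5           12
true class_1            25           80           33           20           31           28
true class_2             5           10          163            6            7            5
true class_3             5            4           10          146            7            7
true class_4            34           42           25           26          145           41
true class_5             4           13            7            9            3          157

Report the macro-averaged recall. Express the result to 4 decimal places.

Per-class recall (TP/(TP+FN)):
  class_0: TP=90, FN=15+8+12+5+12=52 → 90/142 = 0.63380
  class_1: TP=80, FN=25+33+20+31+28=137 → 80/217 = 0.36866
  class_2: TP=163, FN=5+10+6+7+5=33 → 163/196 = 0.83163
  class_3: TP=146, FN=5+4+10+7+7=33 → 146/179 = 0.81564
  class_4: TP=145, FN=34+42+25+26+41=168 → 145/313 = 0.46326
  class_5: TP=157, FN=4+13+7+9+3=36 → 157/193 = 0.81347
Macro-recall = mean = (0.63380 + 0.36866 + 0.83163 + 0.81564 + 0.46326 + 0.81347) / 6 = 0.6544

0.6544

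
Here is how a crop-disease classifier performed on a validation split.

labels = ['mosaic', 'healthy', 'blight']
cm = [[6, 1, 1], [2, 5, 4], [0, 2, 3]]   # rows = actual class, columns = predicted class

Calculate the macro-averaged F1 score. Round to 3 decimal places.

Per-class F1 score (2·TP/(2·TP+FP+FN)):
  mosaic: TP=6, FP=2+0=2, FN=1+1=2 → 12/16 = 0.7500
  healthy: TP=5, FP=1+2=3, FN=2+4=6 → 10/19 = 0.5263
  blight: TP=3, FP=1+4=5, FN=0+2=2 → 6/13 = 0.4615
Macro-F1 score = mean = (0.7500 + 0.5263 + 0.4615) / 3 = 0.579

0.579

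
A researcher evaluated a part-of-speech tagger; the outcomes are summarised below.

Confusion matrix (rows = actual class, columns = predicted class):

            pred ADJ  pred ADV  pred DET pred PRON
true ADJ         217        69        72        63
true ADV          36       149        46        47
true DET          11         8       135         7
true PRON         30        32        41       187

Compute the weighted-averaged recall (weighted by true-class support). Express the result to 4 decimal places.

Per-class recall (TP/(TP+FN)):
  ADJ: TP=217, FN=69+72+63=204 → 217/421 = 0.51544
  ADV: TP=149, FN=36+46+47=129 → 149/278 = 0.53597
  DET: TP=135, FN=11+8+7=26 → 135/161 = 0.83851
  PRON: TP=187, FN=30+32+41=103 → 187/290 = 0.64483
Weighted-recall = Σ (supportᵢ/N)·recallᵢ with N=1150: (421/1150)·0.51544 + (278/1150)·0.53597 + (161/1150)·0.83851 + (290/1150)·0.64483 = 0.5983

0.5983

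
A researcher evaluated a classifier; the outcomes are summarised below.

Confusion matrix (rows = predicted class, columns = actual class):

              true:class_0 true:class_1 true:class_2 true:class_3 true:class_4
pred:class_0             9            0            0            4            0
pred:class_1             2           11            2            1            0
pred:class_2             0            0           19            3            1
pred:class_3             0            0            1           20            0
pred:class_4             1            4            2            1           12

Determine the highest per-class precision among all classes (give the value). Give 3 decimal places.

0.952

Per-class precision (TP/(TP+FP)):
  class_0: TP=9, FP=0+0+4+0=4 → 9/13 = 0.6923
  class_1: TP=11, FP=2+2+1+0=5 → 11/16 = 0.6875
  class_2: TP=19, FP=0+0+3+1=4 → 19/23 = 0.8261
  class_3: TP=20, FP=0+0+1+0=1 → 20/21 = 0.9524
  class_4: TP=12, FP=1+4+2+1=8 → 12/20 = 0.6000
Highest is class 'class_3' with precision = 0.952.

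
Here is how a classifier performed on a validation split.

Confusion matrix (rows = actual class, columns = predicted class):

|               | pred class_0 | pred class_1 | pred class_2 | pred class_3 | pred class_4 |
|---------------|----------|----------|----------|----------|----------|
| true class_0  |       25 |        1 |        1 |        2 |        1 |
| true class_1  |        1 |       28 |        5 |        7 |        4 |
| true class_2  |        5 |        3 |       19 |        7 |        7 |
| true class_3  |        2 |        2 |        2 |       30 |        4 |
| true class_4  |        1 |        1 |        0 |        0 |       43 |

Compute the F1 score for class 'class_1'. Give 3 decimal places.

F1 score = 2·TP/(2·TP+FP+FN).
class_1: TP=28, FP=1+3+2+1=7, FN=1+5+7+4=17 → 56/80 = 0.7000

0.700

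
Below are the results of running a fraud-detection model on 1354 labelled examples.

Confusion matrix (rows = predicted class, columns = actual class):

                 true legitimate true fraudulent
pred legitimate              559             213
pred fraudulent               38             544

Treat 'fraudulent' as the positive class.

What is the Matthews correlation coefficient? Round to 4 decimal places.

MCC = (TP·TN − FP·FN) / √((TP+FP)(TP+FN)(TN+FP)(TN+FN))
Numerator = 544·559 − 38·213 = 296002
Denominator = √(582·757·597·772) = √203053507416 = 450614.5886
MCC = 296002 / 450614.5886 = 0.6569

0.6569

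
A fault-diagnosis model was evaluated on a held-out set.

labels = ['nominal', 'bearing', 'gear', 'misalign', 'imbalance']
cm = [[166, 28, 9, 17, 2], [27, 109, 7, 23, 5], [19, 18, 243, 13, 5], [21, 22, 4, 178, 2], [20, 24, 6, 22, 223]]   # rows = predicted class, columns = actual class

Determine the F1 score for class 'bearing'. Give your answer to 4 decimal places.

F1 score = 2·TP/(2·TP+FP+FN).
bearing: TP=109, FP=27+7+23+5=62, FN=28+18+22+24=92 → 218/372 = 0.58602

0.5860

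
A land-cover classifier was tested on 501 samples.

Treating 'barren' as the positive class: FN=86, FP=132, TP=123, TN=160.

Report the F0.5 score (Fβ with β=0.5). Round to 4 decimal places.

0.5004

Fβ = (1+β²)·TP / ((1+β²)·TP + β²·FN + FP), with β²=1/4
= 1.25·123 / (1.25·123 + 0.25·86 + 132) = 0.5004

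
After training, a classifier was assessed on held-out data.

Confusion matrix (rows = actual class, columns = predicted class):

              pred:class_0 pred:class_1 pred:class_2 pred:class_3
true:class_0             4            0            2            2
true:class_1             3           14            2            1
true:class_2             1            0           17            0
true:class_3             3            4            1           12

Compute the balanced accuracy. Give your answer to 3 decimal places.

Balanced accuracy = mean of per-class recall.
  class_0: recall = 4/8 = 0.5000
  class_1: recall = 14/20 = 0.7000
  class_2: recall = 17/18 = 0.9444
  class_3: recall = 12/20 = 0.6000
Mean = (0.5000 + 0.7000 + 0.9444 + 0.6000) / 4 = 0.686

0.686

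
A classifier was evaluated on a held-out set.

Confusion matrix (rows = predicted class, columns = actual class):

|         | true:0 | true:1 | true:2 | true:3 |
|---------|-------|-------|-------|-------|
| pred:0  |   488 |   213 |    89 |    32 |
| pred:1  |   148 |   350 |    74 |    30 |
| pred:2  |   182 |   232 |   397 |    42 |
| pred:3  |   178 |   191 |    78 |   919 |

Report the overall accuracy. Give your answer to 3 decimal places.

0.591

Accuracy = trace / total = (488+350+397+919=2154) / 3643 = 2154/3643 = 0.591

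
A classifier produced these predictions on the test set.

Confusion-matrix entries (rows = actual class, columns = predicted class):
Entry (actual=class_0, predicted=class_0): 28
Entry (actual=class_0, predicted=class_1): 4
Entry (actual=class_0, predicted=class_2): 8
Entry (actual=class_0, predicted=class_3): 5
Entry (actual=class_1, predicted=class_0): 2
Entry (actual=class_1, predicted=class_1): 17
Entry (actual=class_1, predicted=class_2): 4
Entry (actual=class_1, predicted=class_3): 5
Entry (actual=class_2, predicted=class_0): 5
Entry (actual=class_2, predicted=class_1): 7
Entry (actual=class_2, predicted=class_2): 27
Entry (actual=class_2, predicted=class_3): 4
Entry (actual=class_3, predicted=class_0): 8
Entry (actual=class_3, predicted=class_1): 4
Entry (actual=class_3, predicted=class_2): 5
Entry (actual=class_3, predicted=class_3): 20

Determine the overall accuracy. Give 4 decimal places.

0.6013

Accuracy = trace / total = (28+17+27+20=92) / 153 = 92/153 = 0.6013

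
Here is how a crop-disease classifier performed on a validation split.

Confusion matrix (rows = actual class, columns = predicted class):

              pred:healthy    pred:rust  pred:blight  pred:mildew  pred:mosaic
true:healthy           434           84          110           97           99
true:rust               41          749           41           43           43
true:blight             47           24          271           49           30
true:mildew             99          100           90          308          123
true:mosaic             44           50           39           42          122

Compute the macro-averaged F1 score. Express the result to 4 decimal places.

0.5500

Per-class F1 score (2·TP/(2·TP+FP+FN)):
  healthy: TP=434, FP=41+47+99+44=231, FN=84+110+97+99=390 → 868/1489 = 0.58294
  rust: TP=749, FP=84+24+100+50=258, FN=41+41+43+43=168 → 1498/1924 = 0.77859
  blight: TP=271, FP=110+41+90+39=280, FN=47+24+49+30=150 → 542/972 = 0.55761
  mildew: TP=308, FP=97+43+49+42=231, FN=99+100+90+123=412 → 616/1259 = 0.48928
  mosaic: TP=122, FP=99+43+30+123=295, FN=44+50+39+42=175 → 244/714 = 0.34174
Macro-F1 score = mean = (0.58294 + 0.77859 + 0.55761 + 0.48928 + 0.34174) / 5 = 0.5500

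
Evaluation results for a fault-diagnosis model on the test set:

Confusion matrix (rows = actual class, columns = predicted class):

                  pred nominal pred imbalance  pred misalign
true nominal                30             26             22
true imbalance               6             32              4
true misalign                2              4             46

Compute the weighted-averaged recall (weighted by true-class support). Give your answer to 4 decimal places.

Per-class recall (TP/(TP+FN)):
  nominal: TP=30, FN=26+22=48 → 30/78 = 0.38462
  imbalance: TP=32, FN=6+4=10 → 32/42 = 0.76190
  misalign: TP=46, FN=2+4=6 → 46/52 = 0.88462
Weighted-recall = Σ (supportᵢ/N)·recallᵢ with N=172: (78/172)·0.38462 + (42/172)·0.76190 + (52/172)·0.88462 = 0.6279

0.6279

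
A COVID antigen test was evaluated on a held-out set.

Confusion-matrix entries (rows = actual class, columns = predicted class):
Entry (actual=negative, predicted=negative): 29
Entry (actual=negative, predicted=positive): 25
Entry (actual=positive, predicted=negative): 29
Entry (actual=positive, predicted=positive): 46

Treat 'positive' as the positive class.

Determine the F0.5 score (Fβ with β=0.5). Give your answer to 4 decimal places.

0.6407

Fβ = (1+β²)·TP / ((1+β²)·TP + β²·FN + FP), with β²=1/4
= 1.25·46 / (1.25·46 + 0.25·29 + 25) = 0.6407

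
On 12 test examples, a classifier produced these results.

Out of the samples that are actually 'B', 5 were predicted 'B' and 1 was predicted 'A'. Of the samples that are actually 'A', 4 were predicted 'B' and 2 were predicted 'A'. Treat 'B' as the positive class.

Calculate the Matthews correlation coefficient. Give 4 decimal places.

0.1925

MCC = (TP·TN − FP·FN) / √((TP+FP)(TP+FN)(TN+FP)(TN+FN))
Numerator = 5·2 − 4·1 = 6
Denominator = √(9·6·6·3) = √972 = 31.1769
MCC = 6 / 31.1769 = 0.1925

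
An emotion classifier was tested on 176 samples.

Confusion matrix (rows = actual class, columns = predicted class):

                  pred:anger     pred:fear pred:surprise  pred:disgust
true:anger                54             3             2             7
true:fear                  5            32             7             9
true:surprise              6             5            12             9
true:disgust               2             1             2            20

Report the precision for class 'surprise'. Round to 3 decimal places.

Treat 'surprise' as positive and all other classes as negative.
precision = TP/(TP+FP).
surprise: TP=12, FP=2+7+2=11 → 12/23 = 0.5217

0.522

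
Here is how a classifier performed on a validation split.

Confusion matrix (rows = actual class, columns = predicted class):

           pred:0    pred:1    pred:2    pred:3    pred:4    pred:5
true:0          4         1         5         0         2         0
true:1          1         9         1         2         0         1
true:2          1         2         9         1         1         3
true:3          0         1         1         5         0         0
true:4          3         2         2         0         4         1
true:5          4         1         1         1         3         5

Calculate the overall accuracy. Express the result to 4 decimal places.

Accuracy = trace / total = (4+9+9+5+4+5=36) / 77 = 36/77 = 0.4675

0.4675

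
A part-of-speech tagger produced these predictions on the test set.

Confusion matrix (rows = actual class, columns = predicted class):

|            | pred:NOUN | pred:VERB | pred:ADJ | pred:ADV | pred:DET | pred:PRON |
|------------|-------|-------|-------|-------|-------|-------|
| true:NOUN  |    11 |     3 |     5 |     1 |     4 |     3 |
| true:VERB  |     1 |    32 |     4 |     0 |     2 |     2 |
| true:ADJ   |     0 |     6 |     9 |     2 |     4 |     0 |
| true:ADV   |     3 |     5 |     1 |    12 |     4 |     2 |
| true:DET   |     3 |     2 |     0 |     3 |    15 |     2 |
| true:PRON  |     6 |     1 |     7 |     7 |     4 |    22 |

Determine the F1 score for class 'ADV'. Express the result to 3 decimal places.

One-vs-rest for 'ADV': TP = diagonal; FP = other classes predicted 'ADV'; FN = 'ADV' predicted as other.
F1 score = 2·TP/(2·TP+FP+FN).
ADV: TP=12, FP=1+0+2+3+7=13, FN=3+5+1+4+2=15 → 24/52 = 0.4615

0.462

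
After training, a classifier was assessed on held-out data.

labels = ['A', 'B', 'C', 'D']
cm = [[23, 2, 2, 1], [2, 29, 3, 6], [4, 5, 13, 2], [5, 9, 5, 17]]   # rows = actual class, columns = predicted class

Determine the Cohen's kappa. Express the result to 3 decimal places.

0.515

Observed agreement pₒ = trace/N = 82/128 = 0.6406
Expected agreement pₑ = Σ (rowᵢ·colᵢ)/N² = (28·34 + 40·45 + 24·23 + 36·26)/128² = 0.2588
κ = (pₒ − pₑ)/(1 − pₑ) = (0.6406 − 0.2588)/(1 − 0.2588) = 0.515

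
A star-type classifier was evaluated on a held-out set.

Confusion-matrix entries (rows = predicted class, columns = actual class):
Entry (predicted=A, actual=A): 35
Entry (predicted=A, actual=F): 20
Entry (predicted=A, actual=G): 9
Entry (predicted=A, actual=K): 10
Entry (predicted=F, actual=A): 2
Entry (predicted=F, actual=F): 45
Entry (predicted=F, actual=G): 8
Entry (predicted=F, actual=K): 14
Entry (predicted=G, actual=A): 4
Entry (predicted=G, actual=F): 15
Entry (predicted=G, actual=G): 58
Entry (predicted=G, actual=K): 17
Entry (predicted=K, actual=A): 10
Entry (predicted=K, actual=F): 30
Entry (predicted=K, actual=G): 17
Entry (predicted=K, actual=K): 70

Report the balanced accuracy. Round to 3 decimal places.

Balanced accuracy = mean of per-class recall.
  A: recall = 35/51 = 0.6863
  F: recall = 45/110 = 0.4091
  G: recall = 58/92 = 0.6304
  K: recall = 70/111 = 0.6306
Mean = (0.6863 + 0.4091 + 0.6304 + 0.6306) / 4 = 0.589

0.589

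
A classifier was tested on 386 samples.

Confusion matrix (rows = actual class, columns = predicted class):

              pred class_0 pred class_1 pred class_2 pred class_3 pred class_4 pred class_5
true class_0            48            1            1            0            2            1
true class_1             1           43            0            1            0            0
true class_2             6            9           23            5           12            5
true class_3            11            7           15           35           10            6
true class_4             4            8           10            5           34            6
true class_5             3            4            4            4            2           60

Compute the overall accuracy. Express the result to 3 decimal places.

0.630

Accuracy = trace / total = (48+43+23+35+34+60=243) / 386 = 243/386 = 0.630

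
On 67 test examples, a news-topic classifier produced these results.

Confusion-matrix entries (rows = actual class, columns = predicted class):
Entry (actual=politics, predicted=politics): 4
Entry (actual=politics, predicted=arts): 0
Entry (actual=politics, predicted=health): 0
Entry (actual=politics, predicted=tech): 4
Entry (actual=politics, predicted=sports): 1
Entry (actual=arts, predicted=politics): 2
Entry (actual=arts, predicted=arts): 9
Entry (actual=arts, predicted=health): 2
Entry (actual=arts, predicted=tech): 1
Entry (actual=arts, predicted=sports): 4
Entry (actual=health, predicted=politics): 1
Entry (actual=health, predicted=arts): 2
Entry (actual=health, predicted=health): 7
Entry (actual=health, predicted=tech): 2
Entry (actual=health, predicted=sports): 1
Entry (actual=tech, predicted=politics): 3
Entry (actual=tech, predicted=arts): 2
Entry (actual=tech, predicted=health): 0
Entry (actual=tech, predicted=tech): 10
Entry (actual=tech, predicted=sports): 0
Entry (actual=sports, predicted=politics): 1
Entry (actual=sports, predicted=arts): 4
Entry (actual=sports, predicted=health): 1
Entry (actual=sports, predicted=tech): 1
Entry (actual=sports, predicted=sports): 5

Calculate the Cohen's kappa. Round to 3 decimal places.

0.396

Observed agreement pₒ = trace/N = 35/67 = 0.5224
Expected agreement pₑ = Σ (rowᵢ·colᵢ)/N² = (9·11 + 18·17 + 13·10 + 15·18 + 12·11)/67² = 0.2087
κ = (pₒ − pₑ)/(1 − pₑ) = (0.5224 − 0.2087)/(1 − 0.2087) = 0.396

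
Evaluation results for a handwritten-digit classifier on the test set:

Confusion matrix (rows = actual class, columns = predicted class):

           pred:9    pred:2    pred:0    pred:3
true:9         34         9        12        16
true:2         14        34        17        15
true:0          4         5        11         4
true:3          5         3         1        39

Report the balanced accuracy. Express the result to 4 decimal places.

Balanced accuracy = mean of per-class recall.
  9: recall = 34/71 = 0.47887
  2: recall = 34/80 = 0.42500
  0: recall = 11/24 = 0.45833
  3: recall = 39/48 = 0.81250
Mean = (0.47887 + 0.42500 + 0.45833 + 0.81250) / 4 = 0.5437

0.5437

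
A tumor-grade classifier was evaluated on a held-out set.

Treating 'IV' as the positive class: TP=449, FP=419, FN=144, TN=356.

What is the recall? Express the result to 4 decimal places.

0.7572

Recall = TP/(TP+FN) = 449/(449+144) = 449/593 = 0.7572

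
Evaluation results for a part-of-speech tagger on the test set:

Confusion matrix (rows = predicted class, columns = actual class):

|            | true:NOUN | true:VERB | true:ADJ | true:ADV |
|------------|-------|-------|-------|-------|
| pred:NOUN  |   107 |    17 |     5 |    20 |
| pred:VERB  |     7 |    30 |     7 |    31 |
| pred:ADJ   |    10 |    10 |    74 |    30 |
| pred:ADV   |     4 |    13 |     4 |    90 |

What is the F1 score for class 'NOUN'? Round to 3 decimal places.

0.773

One-vs-rest for 'NOUN': TP = diagonal; FP = other classes predicted 'NOUN'; FN = 'NOUN' predicted as other.
F1 score = 2·TP/(2·TP+FP+FN).
NOUN: TP=107, FP=17+5+20=42, FN=7+10+4=21 → 214/277 = 0.7726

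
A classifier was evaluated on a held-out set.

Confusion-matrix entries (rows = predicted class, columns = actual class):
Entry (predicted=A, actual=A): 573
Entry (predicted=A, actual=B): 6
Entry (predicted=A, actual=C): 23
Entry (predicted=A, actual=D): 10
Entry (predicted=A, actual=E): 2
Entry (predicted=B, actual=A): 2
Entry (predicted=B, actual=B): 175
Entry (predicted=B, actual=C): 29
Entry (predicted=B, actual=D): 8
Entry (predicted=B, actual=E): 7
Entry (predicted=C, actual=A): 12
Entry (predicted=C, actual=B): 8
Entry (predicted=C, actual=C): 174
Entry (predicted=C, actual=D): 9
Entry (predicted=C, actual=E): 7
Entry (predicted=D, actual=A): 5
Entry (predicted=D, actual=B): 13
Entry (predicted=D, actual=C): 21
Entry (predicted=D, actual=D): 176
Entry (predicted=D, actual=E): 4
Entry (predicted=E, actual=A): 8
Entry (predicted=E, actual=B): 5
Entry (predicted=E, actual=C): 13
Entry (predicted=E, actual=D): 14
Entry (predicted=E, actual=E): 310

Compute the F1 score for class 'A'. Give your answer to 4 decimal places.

Treat 'A' as positive and all other classes as negative.
F1 score = 2·TP/(2·TP+FP+FN).
A: TP=573, FP=6+23+10+2=41, FN=2+12+5+8=27 → 1146/1214 = 0.94399

0.9440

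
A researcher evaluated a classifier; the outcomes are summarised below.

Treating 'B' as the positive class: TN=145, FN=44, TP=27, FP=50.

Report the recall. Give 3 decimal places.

0.380

Recall = TP/(TP+FN) = 27/(27+44) = 27/71 = 0.380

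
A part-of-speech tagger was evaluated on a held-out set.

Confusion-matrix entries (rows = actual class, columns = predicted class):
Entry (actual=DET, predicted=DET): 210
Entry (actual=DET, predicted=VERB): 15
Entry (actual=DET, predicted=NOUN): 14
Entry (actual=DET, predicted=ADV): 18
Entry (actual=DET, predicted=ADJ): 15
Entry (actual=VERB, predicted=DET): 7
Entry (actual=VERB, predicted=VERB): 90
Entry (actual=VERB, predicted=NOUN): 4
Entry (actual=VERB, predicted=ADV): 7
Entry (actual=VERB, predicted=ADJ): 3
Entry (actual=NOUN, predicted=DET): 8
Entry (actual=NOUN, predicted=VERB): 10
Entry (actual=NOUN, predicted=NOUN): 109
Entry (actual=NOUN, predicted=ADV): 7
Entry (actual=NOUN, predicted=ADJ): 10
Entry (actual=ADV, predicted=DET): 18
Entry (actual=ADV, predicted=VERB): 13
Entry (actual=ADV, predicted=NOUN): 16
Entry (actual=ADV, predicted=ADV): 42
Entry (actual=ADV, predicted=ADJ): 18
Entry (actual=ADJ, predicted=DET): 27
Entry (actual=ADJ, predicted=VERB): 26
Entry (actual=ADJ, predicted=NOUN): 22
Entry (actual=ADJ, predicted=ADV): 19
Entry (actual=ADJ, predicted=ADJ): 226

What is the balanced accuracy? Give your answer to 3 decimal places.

0.688

Balanced accuracy = mean of per-class recall.
  DET: recall = 210/272 = 0.7721
  VERB: recall = 90/111 = 0.8108
  NOUN: recall = 109/144 = 0.7569
  ADV: recall = 42/107 = 0.3925
  ADJ: recall = 226/320 = 0.7063
Mean = (0.7721 + 0.8108 + 0.7569 + 0.3925 + 0.7063) / 5 = 0.688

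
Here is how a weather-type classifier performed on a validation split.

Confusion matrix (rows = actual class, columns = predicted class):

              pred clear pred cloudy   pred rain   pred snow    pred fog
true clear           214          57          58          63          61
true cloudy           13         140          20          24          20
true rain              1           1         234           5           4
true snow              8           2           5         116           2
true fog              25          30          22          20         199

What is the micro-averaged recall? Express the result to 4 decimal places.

0.6719

Micro-averaging pools counts across classes: ΣTP=903, ΣFP=441, ΣFN=441.
Micro-recall = TP/(TP+FN) on pooled counts = 0.6719 (equals overall accuracy in single-label multiclass).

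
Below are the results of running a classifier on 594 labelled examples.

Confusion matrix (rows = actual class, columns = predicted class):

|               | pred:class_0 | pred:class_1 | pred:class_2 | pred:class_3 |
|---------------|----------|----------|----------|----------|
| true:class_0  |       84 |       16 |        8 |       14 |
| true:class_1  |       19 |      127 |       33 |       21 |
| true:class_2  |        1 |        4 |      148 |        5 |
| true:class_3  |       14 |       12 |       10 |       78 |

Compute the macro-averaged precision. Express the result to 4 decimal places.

0.7288

Per-class precision (TP/(TP+FP)):
  class_0: TP=84, FP=19+1+14=34 → 84/118 = 0.71186
  class_1: TP=127, FP=16+4+12=32 → 127/159 = 0.79874
  class_2: TP=148, FP=8+33+10=51 → 148/199 = 0.74372
  class_3: TP=78, FP=14+21+5=40 → 78/118 = 0.66102
Macro-precision = mean = (0.71186 + 0.79874 + 0.74372 + 0.66102) / 4 = 0.7288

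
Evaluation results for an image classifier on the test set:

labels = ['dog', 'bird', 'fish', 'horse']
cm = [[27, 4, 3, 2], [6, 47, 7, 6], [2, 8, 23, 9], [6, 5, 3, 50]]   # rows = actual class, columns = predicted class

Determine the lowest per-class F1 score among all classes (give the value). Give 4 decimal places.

Per-class F1 score (2·TP/(2·TP+FP+FN)):
  dog: TP=27, FP=6+2+6=14, FN=4+3+2=9 → 54/77 = 0.70130
  bird: TP=47, FP=4+8+5=17, FN=6+7+6=19 → 94/130 = 0.72308
  fish: TP=23, FP=3+7+3=13, FN=2+8+9=19 → 46/78 = 0.58974
  horse: TP=50, FP=2+6+9=17, FN=6+5+3=14 → 100/131 = 0.76336
Lowest is class 'fish' with F1 score = 0.5897.

0.5897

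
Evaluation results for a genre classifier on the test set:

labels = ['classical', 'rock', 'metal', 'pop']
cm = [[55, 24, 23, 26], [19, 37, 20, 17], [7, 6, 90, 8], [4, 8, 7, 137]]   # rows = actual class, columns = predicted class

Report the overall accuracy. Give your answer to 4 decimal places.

Accuracy = trace / total = (55+37+90+137=319) / 488 = 319/488 = 0.6537

0.6537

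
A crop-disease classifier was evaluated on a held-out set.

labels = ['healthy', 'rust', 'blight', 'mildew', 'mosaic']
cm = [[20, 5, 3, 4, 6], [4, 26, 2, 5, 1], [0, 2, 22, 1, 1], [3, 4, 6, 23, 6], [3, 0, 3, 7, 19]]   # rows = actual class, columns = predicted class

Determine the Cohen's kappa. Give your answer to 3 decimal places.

0.531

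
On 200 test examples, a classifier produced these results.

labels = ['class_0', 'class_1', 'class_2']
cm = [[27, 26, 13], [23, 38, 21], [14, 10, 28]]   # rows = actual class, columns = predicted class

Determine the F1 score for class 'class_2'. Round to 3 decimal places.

Treat 'class_2' as positive and all other classes as negative.
F1 score = 2·TP/(2·TP+FP+FN).
class_2: TP=28, FP=13+21=34, FN=14+10=24 → 56/114 = 0.4912

0.491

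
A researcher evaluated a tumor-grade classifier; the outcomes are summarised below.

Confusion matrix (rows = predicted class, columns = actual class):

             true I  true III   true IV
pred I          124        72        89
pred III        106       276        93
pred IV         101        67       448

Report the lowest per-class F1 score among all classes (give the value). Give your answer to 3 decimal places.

0.403

Per-class F1 score (2·TP/(2·TP+FP+FN)):
  I: TP=124, FP=72+89=161, FN=106+101=207 → 248/616 = 0.4026
  III: TP=276, FP=106+93=199, FN=72+67=139 → 552/890 = 0.6202
  IV: TP=448, FP=101+67=168, FN=89+93=182 → 896/1246 = 0.7191
Lowest is class 'I' with F1 score = 0.403.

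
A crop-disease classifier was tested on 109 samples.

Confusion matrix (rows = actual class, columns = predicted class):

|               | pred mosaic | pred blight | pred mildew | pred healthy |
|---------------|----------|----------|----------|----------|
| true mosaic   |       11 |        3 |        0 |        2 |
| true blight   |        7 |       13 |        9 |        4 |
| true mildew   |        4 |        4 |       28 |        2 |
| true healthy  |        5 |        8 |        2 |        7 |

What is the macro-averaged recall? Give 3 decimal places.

0.534

Per-class recall (TP/(TP+FN)):
  mosaic: TP=11, FN=3+0+2=5 → 11/16 = 0.6875
  blight: TP=13, FN=7+9+4=20 → 13/33 = 0.3939
  mildew: TP=28, FN=4+4+2=10 → 28/38 = 0.7368
  healthy: TP=7, FN=5+8+2=15 → 7/22 = 0.3182
Macro-recall = mean = (0.6875 + 0.3939 + 0.7368 + 0.3182) / 4 = 0.534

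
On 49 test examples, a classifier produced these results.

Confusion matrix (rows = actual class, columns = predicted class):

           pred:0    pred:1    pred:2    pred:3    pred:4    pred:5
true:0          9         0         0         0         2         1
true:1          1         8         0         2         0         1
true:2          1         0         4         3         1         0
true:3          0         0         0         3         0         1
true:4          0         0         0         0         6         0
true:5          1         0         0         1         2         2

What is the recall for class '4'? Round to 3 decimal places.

1.000

Treat '4' as positive and all other classes as negative.
recall = TP/(TP+FN).
4: TP=6, FN=0+0+0+0+0=0 → 6/6 = 1.0000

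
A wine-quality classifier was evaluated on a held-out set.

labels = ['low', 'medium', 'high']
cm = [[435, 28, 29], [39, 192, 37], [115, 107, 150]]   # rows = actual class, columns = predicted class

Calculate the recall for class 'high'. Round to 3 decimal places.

0.403

recall = TP/(TP+FN).
high: TP=150, FN=115+107=222 → 150/372 = 0.4032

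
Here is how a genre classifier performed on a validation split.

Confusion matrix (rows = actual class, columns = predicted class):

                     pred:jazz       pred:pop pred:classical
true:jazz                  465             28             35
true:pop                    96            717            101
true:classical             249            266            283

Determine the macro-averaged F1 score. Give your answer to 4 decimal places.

0.6350

Per-class F1 score (2·TP/(2·TP+FP+FN)):
  jazz: TP=465, FP=96+249=345, FN=28+35=63 → 930/1338 = 0.69507
  pop: TP=717, FP=28+266=294, FN=96+101=197 → 1434/1925 = 0.74494
  classical: TP=283, FP=35+101=136, FN=249+266=515 → 566/1217 = 0.46508
Macro-F1 score = mean = (0.69507 + 0.74494 + 0.46508) / 3 = 0.6350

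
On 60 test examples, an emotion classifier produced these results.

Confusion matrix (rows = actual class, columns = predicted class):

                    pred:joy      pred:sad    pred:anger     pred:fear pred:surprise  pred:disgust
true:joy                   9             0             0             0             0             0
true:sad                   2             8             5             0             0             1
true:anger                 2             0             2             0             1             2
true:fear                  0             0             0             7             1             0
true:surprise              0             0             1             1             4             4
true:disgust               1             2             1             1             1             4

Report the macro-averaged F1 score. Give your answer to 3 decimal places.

0.554

Per-class F1 score (2·TP/(2·TP+FP+FN)):
  joy: TP=9, FP=2+2+0+0+1=5, FN=0+0+0+0+0=0 → 18/23 = 0.7826
  sad: TP=8, FP=0+0+0+0+2=2, FN=2+5+0+0+1=8 → 16/26 = 0.6154
  anger: TP=2, FP=0+5+0+1+1=7, FN=2+0+0+1+2=5 → 4/16 = 0.2500
  fear: TP=7, FP=0+0+0+1+1=2, FN=0+0+0+1+0=1 → 14/17 = 0.8235
  surprise: TP=4, FP=0+0+1+1+1=3, FN=0+0+1+1+4=6 → 8/17 = 0.4706
  disgust: TP=4, FP=0+1+2+0+4=7, FN=1+2+1+1+1=6 → 8/21 = 0.3810
Macro-F1 score = mean = (0.7826 + 0.6154 + 0.2500 + 0.8235 + 0.4706 + 0.3810) / 6 = 0.554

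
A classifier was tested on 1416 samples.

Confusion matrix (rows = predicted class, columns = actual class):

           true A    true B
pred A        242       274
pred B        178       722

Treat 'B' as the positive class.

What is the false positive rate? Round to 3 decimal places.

0.424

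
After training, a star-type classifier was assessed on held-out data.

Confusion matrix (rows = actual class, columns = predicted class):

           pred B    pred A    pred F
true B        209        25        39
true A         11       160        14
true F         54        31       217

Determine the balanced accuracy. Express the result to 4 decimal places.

Balanced accuracy = mean of per-class recall.
  B: recall = 209/273 = 0.76557
  A: recall = 160/185 = 0.86486
  F: recall = 217/302 = 0.71854
Mean = (0.76557 + 0.86486 + 0.71854) / 3 = 0.7830

0.7830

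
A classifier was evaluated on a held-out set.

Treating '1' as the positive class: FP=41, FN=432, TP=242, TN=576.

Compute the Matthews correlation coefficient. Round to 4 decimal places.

0.3533

MCC = (TP·TN − FP·FN) / √((TP+FP)(TP+FN)(TN+FP)(TN+FN))
Numerator = 242·576 − 41·432 = 121680
Denominator = √(283·674·617·1008) = √118629316512 = 344426.0683
MCC = 121680 / 344426.0683 = 0.3533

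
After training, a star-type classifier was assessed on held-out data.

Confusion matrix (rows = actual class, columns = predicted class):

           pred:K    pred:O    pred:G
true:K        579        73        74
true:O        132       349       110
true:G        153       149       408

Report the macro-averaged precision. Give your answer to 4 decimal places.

0.6568

Per-class precision (TP/(TP+FP)):
  K: TP=579, FP=132+153=285 → 579/864 = 0.67014
  O: TP=349, FP=73+149=222 → 349/571 = 0.61121
  G: TP=408, FP=74+110=184 → 408/592 = 0.68919
Macro-precision = mean = (0.67014 + 0.61121 + 0.68919) / 3 = 0.6568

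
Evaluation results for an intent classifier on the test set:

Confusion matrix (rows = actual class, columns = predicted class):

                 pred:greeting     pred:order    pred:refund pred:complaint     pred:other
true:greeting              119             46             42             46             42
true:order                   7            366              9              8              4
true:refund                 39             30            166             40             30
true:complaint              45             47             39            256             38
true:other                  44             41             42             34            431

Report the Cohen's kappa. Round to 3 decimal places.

0.575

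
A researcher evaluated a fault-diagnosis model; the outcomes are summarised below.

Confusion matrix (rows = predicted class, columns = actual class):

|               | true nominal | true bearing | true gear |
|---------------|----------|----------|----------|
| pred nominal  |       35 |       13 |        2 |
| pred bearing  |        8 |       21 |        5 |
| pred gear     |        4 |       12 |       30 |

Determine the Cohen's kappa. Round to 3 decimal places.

0.493

Observed agreement pₒ = trace/N = 86/130 = 0.6615
Expected agreement pₑ = Σ (rowᵢ·colᵢ)/N² = (47·50 + 46·34 + 37·46)/130² = 0.3323
κ = (pₒ − pₑ)/(1 − pₑ) = (0.6615 − 0.3323)/(1 − 0.3323) = 0.493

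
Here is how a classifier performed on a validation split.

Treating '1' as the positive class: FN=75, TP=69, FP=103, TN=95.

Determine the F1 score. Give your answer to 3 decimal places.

0.437

Precision = TP/(TP+FP) = 69/172 = 0.4012
Recall = TP/(TP+FN) = 69/144 = 0.4792
F1 = 2·TP/(2·TP+FP+FN) = 138/316 = 0.437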